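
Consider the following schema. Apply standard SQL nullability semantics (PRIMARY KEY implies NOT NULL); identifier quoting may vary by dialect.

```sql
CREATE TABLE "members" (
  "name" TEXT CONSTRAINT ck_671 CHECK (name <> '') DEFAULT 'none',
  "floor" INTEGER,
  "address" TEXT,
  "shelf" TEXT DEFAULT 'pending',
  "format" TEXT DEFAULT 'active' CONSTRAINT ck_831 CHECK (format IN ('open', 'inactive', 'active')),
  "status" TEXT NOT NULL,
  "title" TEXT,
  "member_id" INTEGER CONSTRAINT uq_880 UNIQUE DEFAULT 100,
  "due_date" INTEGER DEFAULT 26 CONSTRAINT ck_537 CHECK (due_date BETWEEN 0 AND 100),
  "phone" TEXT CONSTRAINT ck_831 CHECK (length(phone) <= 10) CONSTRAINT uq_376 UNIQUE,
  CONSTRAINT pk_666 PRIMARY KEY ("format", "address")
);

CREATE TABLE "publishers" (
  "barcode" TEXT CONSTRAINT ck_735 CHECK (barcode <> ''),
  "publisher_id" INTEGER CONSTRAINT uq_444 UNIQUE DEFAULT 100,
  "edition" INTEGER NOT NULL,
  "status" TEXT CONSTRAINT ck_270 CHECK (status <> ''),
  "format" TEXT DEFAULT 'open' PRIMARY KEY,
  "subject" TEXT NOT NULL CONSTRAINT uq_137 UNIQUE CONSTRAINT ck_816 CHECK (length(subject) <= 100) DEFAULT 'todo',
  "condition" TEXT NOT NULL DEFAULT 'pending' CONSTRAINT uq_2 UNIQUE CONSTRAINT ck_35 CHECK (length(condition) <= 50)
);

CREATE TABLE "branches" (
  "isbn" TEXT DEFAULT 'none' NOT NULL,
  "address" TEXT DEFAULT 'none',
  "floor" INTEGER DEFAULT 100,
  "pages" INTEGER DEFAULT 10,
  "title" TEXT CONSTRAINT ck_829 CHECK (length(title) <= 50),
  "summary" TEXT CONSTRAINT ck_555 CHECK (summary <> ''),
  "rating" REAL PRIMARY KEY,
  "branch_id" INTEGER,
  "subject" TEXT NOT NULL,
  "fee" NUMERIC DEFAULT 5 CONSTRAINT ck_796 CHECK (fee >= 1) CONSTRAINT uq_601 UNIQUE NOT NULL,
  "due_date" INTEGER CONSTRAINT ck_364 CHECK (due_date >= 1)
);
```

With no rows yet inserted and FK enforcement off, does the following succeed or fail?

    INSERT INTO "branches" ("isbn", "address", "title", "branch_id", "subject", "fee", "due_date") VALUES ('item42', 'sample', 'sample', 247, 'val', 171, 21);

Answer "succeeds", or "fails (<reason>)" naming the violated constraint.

fails (NOT NULL on rating)

rating is omitted from the column list and has no DEFAULT, so it would receive NULL.
But rating is part of the PRIMARY KEY (implied NOT NULL).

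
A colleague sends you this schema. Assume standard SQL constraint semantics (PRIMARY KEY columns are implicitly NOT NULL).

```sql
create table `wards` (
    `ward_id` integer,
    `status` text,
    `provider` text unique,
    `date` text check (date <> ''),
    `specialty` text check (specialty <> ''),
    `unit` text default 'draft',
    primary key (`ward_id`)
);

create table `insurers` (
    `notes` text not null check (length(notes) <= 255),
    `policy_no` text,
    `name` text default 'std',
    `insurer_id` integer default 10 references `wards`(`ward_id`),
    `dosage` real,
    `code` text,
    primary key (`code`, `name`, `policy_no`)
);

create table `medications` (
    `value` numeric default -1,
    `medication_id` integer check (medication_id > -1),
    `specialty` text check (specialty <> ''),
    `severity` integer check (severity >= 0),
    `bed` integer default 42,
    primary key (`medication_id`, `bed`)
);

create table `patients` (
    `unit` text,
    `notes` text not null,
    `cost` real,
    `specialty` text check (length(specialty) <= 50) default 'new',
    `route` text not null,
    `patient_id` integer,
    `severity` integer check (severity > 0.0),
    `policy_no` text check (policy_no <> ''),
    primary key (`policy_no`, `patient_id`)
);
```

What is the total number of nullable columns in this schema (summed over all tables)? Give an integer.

14

wards: 5 nullable (status, provider, date, specialty, unit — PK (ward_id) and explicit NOT NULL columns excluded).
insurers: 2 nullable (insurer_id, dosage — PK (code, name, policy_no) and explicit NOT NULL columns excluded).
medications: 3 nullable (value, specialty, severity — PK (medication_id, bed) and explicit NOT NULL columns excluded).
patients: 4 nullable (unit, cost, specialty, severity — PK (policy_no, patient_id) and explicit NOT NULL columns excluded).
Total: 5 + 2 + 3 + 4 = 14.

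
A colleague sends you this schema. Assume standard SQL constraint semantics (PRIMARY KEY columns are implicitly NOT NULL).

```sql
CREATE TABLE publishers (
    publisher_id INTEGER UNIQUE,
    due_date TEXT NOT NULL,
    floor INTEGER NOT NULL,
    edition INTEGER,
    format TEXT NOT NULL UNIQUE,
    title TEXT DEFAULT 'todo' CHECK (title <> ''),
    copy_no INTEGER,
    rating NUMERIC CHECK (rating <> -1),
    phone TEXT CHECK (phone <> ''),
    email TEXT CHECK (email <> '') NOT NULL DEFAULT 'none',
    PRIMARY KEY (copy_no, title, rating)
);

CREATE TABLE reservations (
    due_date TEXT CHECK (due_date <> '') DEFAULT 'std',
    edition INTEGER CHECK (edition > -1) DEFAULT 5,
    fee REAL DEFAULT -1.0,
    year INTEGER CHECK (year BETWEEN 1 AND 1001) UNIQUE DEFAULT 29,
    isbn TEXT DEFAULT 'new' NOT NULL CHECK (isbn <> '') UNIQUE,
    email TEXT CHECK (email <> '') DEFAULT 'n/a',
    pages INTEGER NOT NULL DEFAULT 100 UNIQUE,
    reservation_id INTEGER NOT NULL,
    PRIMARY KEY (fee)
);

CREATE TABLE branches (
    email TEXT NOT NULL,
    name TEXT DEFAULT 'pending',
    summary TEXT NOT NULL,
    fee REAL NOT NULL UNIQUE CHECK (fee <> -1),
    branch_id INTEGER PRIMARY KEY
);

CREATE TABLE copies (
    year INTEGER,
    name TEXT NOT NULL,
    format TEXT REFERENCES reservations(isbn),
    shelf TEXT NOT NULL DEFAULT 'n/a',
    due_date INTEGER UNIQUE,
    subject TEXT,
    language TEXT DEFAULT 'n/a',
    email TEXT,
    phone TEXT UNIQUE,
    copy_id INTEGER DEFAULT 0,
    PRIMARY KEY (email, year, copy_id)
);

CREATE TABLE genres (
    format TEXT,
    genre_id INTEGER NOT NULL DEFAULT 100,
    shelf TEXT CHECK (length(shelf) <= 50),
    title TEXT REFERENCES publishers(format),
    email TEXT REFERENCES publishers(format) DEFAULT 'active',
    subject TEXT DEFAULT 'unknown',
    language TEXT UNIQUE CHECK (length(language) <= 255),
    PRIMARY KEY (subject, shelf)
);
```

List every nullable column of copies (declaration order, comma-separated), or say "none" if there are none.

- year: part of the PRIMARY KEY, which implies NOT NULL → not nullable.
- name: declared NOT NULL → not nullable.
- format: a foreign key column may be NULL unless separately constrained → nullable.
- shelf: declared NOT NULL → not nullable.
- due_date: UNIQUE does not imply NOT NULL → nullable.
- subject: no NOT NULL constraint applies → nullable.
- language: DEFAULT only fills an omitted column; an explicit NULL is still allowed → nullable.
- email: part of the PRIMARY KEY, which implies NOT NULL → not nullable.
- phone: UNIQUE does not imply NOT NULL → nullable.
- copy_id: part of the PRIMARY KEY, which implies NOT NULL → not nullable.

format, due_date, subject, language, phone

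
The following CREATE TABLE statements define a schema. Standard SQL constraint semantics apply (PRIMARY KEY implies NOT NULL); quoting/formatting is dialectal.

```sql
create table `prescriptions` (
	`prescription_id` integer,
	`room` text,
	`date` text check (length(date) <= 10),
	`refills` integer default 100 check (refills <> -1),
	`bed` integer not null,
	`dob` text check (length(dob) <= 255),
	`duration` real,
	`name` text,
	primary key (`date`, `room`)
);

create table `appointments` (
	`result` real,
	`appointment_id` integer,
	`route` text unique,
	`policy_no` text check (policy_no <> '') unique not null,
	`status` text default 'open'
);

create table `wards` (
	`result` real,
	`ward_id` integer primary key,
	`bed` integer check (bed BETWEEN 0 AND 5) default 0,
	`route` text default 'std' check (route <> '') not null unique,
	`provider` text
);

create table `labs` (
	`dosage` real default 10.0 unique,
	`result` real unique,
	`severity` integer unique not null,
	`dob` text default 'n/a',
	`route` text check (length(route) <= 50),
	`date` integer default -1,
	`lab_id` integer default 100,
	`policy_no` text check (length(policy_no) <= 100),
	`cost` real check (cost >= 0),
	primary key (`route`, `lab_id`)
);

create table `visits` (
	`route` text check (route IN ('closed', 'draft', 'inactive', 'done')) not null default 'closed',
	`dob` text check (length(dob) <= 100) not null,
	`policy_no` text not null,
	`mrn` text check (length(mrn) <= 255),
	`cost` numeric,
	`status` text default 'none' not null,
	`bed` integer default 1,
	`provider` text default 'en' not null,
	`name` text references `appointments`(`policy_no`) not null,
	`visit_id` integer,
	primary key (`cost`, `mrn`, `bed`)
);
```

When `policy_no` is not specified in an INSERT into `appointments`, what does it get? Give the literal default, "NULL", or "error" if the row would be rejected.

error

policy_no has no DEFAULT clause.
Omitting it would insert NULL, but it is declared NOT NULL, so the INSERT fails.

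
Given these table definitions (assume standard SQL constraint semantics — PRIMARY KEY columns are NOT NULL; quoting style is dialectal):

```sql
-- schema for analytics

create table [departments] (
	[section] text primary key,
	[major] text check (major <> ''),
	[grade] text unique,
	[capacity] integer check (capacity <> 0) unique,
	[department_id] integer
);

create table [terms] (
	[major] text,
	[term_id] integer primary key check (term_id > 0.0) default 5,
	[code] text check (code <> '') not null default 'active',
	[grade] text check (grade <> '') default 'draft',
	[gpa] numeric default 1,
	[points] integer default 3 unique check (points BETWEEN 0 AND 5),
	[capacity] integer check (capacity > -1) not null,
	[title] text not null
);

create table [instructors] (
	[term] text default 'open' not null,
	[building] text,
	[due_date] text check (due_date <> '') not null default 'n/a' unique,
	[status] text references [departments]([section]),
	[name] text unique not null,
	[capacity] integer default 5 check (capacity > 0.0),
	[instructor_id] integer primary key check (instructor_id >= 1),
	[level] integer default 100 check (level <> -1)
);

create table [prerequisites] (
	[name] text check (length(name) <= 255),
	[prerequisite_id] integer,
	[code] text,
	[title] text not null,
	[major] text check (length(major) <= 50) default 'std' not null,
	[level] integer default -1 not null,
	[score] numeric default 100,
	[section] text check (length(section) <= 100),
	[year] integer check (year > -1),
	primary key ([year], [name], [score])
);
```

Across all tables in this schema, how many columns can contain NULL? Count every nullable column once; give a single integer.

15

departments: 4 nullable (major, grade, capacity, department_id — PK (section) and explicit NOT NULL columns excluded).
terms: 4 nullable (major, grade, gpa, points — PK (term_id) and explicit NOT NULL columns excluded).
instructors: 4 nullable (building, status, capacity, level — PK (instructor_id) and explicit NOT NULL columns excluded).
prerequisites: 3 nullable (prerequisite_id, code, section — PK (year, name, score) and explicit NOT NULL columns excluded).
Total: 4 + 4 + 4 + 3 = 15.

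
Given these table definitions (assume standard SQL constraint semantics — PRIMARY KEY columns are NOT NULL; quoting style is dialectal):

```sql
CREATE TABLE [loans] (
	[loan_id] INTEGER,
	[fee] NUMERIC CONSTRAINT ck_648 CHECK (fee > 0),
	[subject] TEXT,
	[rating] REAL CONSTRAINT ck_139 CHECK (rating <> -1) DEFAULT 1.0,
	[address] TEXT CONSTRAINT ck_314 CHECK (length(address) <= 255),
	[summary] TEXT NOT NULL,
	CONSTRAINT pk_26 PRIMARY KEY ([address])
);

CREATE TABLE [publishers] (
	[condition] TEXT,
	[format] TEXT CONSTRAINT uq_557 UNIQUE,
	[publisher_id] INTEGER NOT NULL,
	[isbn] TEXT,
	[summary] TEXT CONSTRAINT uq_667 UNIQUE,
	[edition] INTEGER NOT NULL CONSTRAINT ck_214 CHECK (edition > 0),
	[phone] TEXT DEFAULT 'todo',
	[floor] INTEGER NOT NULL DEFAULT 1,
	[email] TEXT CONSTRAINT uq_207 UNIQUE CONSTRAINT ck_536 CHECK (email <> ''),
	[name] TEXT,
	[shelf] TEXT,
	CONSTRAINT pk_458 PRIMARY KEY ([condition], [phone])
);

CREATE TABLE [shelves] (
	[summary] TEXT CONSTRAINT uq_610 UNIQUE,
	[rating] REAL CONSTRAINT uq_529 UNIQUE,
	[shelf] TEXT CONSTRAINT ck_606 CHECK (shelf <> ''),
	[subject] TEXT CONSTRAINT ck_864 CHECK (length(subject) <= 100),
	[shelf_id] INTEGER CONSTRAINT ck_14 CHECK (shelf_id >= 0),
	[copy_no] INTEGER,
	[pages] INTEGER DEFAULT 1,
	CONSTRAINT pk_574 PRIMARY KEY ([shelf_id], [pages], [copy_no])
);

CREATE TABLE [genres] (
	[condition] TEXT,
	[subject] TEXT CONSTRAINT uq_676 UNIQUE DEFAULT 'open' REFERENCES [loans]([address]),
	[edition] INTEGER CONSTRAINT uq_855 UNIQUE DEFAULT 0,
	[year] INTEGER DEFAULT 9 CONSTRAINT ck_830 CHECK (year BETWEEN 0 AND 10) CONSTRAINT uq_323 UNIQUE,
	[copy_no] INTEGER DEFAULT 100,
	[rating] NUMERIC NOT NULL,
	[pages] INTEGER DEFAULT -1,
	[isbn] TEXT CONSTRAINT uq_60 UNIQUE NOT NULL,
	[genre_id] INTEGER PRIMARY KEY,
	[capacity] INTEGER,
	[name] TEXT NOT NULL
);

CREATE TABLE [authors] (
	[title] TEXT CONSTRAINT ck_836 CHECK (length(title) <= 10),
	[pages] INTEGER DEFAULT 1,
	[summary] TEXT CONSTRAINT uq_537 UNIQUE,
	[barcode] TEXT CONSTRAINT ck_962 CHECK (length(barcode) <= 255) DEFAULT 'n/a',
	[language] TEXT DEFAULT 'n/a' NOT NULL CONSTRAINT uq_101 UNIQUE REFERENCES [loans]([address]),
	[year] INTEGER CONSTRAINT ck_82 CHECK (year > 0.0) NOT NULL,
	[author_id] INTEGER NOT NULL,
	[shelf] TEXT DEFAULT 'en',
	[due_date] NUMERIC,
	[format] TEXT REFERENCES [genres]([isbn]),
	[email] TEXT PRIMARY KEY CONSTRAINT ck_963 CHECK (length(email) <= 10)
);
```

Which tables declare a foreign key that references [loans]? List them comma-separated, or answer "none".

- genres.subject references loans(address).
- authors.language references loans(address).

genres, authors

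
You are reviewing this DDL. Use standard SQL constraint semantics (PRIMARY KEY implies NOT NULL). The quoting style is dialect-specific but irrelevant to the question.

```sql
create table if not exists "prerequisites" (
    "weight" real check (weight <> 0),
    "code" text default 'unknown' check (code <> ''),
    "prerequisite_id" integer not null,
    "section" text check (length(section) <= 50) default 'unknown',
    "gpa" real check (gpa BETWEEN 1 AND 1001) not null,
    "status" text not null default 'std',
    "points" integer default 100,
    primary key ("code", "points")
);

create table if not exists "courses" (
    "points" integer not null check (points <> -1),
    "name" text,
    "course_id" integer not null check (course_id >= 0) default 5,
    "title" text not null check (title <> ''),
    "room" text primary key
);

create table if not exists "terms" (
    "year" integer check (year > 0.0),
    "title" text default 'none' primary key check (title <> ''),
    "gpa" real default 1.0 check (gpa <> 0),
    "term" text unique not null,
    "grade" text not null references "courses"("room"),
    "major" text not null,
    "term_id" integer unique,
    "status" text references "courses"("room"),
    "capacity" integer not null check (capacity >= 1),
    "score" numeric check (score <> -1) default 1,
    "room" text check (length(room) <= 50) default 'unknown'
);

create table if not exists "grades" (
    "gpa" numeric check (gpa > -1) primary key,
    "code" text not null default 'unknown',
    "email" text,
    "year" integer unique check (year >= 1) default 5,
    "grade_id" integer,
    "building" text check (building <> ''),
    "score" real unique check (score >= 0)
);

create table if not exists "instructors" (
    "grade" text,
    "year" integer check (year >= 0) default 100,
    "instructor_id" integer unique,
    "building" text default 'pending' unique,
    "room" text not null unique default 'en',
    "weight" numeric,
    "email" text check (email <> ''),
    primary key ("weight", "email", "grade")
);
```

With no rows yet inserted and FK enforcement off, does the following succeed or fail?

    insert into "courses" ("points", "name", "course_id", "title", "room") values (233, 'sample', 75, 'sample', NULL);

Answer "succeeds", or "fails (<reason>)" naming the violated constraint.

fails (NOT NULL on room)

room is explicitly set to NULL, but room is part of the PRIMARY KEY (implied NOT NULL).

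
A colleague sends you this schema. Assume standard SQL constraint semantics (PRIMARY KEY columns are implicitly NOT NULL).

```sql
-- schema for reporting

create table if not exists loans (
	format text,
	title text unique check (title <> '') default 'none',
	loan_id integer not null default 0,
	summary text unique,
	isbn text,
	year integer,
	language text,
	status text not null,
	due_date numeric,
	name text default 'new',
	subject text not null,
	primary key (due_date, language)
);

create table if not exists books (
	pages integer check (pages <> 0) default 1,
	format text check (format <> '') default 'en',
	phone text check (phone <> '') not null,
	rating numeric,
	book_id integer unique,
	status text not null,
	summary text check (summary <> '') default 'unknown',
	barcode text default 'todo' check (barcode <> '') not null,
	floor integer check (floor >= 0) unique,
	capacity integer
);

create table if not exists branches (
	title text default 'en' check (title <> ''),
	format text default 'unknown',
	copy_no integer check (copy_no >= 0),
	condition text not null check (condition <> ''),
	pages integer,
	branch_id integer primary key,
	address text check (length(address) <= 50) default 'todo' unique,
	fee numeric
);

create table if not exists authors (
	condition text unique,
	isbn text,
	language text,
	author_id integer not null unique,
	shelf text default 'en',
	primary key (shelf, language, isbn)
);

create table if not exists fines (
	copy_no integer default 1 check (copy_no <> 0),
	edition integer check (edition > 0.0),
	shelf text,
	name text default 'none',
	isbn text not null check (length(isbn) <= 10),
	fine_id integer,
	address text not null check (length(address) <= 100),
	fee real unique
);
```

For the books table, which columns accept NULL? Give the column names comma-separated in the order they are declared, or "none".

- pages: CHECK does not forbid NULL (a CHECK constraint passes when its expression is NULL) → nullable.
- format: CHECK does not forbid NULL (a CHECK constraint passes when its expression is NULL) → nullable.
- phone: declared NOT NULL → not nullable.
- rating: no NOT NULL constraint applies → nullable.
- book_id: UNIQUE does not imply NOT NULL → nullable.
- status: declared NOT NULL → not nullable.
- summary: CHECK does not forbid NULL (a CHECK constraint passes when its expression is NULL) → nullable.
- barcode: declared NOT NULL → not nullable.
- floor: CHECK does not forbid NULL (a CHECK constraint passes when its expression is NULL) → nullable.
- capacity: no NOT NULL constraint applies → nullable.

pages, format, rating, book_id, summary, floor, capacity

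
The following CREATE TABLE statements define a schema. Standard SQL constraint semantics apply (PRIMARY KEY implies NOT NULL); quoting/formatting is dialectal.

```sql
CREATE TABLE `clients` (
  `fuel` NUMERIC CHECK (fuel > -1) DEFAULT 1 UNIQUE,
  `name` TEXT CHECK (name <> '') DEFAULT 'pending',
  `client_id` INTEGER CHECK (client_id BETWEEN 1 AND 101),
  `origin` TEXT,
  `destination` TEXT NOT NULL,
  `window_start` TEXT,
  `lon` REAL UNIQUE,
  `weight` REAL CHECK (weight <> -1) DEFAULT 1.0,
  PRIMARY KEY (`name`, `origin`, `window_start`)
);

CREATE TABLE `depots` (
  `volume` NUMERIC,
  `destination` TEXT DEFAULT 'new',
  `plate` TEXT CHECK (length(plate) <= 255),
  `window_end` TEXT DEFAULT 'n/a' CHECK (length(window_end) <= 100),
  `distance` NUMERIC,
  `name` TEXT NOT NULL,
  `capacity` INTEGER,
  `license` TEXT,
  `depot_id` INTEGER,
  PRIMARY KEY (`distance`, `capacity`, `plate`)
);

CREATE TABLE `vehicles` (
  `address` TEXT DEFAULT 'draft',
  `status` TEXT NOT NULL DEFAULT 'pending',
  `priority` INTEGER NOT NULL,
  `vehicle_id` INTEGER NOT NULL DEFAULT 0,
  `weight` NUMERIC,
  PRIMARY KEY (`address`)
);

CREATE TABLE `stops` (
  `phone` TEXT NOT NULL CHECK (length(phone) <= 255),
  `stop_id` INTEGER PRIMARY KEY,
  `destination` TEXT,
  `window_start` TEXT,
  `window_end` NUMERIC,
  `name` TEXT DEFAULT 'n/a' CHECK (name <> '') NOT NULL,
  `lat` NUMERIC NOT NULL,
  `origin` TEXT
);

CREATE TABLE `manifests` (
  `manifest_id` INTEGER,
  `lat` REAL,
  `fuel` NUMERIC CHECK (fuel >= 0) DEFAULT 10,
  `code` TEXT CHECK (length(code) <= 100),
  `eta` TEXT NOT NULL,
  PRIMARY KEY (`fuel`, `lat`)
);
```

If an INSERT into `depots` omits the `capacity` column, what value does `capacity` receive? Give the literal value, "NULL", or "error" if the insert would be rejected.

capacity has no DEFAULT clause.
Omitting it would insert NULL, but it is part of the PRIMARY KEY, so the INSERT fails.

error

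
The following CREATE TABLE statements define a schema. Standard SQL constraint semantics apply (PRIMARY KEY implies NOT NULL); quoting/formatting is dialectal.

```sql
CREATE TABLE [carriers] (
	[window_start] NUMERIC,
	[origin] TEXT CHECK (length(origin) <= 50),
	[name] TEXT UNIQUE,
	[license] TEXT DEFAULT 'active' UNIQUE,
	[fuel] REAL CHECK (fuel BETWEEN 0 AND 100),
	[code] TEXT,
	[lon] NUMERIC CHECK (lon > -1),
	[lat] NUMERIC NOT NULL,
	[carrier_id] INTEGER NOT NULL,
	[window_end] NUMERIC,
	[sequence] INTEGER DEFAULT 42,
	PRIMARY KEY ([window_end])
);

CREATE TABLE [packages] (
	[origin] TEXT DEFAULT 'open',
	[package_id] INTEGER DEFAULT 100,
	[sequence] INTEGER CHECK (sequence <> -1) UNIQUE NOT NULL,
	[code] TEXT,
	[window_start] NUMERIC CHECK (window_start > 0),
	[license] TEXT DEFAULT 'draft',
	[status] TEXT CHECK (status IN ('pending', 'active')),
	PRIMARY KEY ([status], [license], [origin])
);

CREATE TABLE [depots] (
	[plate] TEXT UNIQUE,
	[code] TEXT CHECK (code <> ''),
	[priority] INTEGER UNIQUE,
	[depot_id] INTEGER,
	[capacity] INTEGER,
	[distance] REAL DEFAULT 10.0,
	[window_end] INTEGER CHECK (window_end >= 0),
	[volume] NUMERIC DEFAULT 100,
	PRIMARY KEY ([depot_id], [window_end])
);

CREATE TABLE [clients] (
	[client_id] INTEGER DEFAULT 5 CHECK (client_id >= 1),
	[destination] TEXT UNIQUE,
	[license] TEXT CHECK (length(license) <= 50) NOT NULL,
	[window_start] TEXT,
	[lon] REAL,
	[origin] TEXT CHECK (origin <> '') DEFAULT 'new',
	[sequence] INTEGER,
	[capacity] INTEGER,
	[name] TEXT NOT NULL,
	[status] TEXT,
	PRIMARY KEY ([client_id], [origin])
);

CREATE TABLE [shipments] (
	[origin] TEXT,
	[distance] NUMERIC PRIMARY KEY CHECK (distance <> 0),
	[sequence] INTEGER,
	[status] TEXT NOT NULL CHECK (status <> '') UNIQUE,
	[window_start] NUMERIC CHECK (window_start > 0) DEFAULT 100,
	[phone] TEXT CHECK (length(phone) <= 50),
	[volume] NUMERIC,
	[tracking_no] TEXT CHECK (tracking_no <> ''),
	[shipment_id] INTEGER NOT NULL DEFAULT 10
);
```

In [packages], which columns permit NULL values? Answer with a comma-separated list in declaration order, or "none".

- origin: part of the PRIMARY KEY, which implies NOT NULL → not nullable.
- package_id: DEFAULT only fills an omitted column; an explicit NULL is still allowed → nullable.
- sequence: declared NOT NULL → not nullable.
- code: no NOT NULL constraint applies → nullable.
- window_start: CHECK does not forbid NULL (a CHECK constraint passes when its expression is NULL) → nullable.
- license: part of the PRIMARY KEY, which implies NOT NULL → not nullable.
- status: part of the PRIMARY KEY, which implies NOT NULL → not nullable.

package_id, code, window_start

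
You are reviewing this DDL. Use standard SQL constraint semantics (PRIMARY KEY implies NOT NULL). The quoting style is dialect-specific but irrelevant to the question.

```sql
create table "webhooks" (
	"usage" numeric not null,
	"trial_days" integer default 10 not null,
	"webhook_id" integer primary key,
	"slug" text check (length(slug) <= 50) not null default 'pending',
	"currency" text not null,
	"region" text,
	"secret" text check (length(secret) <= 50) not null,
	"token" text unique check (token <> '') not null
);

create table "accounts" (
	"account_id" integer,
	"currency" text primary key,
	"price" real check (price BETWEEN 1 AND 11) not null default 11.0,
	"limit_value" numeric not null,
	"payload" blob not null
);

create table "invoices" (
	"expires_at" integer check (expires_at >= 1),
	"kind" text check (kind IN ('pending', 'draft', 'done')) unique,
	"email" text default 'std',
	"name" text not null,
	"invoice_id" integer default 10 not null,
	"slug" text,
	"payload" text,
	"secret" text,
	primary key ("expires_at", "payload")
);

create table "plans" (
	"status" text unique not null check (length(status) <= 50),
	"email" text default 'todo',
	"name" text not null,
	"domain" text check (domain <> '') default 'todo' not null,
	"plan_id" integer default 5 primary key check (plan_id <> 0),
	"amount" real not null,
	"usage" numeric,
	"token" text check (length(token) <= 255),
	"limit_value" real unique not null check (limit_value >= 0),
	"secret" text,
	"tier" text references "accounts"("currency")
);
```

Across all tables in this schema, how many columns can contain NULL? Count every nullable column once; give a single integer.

webhooks: 1 nullable (region — PK (webhook_id) and explicit NOT NULL columns excluded).
accounts: 1 nullable (account_id — PK (currency) and explicit NOT NULL columns excluded).
invoices: 4 nullable (kind, email, slug, secret — PK (expires_at, payload) and explicit NOT NULL columns excluded).
plans: 5 nullable (email, usage, token, secret, tier — PK (plan_id) and explicit NOT NULL columns excluded).
Total: 1 + 1 + 4 + 5 = 11.

11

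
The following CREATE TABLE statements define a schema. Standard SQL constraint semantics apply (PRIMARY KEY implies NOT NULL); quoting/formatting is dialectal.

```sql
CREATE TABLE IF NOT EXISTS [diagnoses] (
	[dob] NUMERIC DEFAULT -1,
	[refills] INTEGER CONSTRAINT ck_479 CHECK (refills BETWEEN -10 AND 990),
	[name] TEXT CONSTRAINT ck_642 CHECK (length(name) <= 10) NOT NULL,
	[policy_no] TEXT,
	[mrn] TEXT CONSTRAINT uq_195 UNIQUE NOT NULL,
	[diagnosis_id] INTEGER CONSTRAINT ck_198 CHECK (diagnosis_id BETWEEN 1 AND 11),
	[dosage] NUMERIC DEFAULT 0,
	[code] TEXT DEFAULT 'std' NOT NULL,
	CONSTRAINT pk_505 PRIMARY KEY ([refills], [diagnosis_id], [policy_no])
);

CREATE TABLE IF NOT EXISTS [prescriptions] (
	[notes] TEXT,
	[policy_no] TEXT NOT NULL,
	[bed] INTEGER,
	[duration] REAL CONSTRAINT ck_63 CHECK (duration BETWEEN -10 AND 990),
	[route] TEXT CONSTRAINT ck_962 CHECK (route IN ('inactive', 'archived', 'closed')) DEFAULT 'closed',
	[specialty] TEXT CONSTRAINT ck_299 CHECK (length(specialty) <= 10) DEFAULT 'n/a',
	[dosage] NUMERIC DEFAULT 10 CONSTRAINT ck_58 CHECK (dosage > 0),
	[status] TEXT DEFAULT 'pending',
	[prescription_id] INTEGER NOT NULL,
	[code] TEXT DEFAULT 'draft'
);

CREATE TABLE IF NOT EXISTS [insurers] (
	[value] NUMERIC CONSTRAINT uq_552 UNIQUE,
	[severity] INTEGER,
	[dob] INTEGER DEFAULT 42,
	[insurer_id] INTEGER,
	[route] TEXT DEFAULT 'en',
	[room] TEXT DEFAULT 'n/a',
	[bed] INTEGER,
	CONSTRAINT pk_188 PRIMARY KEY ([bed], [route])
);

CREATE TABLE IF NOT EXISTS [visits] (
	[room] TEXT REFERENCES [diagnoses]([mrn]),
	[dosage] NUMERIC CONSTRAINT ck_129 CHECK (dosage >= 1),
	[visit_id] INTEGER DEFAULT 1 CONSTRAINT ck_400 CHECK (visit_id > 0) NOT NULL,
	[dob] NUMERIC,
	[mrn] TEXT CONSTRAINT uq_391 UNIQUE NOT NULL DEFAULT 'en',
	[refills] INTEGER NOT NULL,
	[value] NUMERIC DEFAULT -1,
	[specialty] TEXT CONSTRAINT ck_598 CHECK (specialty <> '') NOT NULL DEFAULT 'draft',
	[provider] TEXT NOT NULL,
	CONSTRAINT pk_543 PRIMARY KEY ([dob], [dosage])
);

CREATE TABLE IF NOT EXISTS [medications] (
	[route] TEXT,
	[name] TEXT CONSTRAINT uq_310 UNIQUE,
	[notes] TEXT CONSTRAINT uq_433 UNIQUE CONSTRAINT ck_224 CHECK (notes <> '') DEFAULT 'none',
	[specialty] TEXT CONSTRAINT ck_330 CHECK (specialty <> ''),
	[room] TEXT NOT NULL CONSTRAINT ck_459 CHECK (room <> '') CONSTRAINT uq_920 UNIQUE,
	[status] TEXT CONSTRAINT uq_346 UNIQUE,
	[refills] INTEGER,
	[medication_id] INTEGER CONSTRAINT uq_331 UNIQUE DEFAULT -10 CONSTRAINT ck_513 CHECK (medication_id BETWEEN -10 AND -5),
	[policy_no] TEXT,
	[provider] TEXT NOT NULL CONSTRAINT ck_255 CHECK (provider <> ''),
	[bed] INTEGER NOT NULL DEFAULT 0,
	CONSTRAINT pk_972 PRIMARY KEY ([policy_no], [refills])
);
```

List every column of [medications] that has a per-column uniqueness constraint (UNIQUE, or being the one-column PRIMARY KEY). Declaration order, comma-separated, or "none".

- route: no UNIQUE or single-column PK constraint.
- name: declared UNIQUE → unique.
- notes: declared UNIQUE → unique.
- specialty: no UNIQUE or single-column PK constraint.
- room: declared UNIQUE → unique.
- status: declared UNIQUE → unique.
- refills: part of a composite PRIMARY KEY — only the tuple is unique, not this column on its own.
- medication_id: declared UNIQUE → unique.
- policy_no: part of a composite PRIMARY KEY — only the tuple is unique, not this column on its own.
- provider: no UNIQUE or single-column PK constraint.
- bed: no UNIQUE or single-column PK constraint.

name, notes, room, status, medication_id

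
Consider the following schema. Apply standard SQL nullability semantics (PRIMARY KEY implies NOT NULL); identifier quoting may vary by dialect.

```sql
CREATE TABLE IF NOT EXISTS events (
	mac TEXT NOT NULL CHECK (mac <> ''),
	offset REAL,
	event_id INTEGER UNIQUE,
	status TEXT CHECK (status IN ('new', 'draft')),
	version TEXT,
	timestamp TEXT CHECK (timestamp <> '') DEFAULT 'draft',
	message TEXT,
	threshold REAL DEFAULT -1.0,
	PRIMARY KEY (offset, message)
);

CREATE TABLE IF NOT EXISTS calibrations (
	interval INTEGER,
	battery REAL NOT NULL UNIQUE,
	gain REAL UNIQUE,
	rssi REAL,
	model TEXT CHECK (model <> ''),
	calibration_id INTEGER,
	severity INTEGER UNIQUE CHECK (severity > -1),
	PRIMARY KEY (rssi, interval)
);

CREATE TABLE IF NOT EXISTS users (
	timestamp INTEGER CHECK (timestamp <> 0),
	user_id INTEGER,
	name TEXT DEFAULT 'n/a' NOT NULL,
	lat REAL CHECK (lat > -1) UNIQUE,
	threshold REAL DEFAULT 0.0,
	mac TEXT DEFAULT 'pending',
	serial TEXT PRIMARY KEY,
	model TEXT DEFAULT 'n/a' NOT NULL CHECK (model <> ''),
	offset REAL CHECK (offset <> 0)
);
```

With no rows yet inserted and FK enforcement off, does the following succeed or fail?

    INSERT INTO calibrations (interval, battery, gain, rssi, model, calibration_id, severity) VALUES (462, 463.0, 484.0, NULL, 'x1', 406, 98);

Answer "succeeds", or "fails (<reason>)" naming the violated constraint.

rssi is explicitly set to NULL, but rssi is part of the PRIMARY KEY (implied NOT NULL).

fails (NOT NULL on rssi)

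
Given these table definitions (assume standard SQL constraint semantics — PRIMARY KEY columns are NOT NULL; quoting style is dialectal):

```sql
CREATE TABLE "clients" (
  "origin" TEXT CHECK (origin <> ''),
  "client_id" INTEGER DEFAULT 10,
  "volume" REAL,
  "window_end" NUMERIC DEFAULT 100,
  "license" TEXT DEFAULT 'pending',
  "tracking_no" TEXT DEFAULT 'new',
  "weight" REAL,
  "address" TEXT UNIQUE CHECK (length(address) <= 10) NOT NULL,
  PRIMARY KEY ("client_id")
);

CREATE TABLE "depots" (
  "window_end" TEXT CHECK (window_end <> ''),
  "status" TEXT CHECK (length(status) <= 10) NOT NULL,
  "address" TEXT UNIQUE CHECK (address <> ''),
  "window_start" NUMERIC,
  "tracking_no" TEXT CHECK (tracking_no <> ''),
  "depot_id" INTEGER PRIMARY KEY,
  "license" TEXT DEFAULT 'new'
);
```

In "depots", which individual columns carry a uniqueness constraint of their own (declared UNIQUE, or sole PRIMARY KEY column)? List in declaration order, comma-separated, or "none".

- window_end: no UNIQUE or single-column PK constraint.
- status: no UNIQUE or single-column PK constraint.
- address: declared UNIQUE → unique.
- window_start: no UNIQUE or single-column PK constraint.
- tracking_no: no UNIQUE or single-column PK constraint.
- depot_id: single-column PRIMARY KEY → unique.
- license: no UNIQUE or single-column PK constraint.

address, depot_id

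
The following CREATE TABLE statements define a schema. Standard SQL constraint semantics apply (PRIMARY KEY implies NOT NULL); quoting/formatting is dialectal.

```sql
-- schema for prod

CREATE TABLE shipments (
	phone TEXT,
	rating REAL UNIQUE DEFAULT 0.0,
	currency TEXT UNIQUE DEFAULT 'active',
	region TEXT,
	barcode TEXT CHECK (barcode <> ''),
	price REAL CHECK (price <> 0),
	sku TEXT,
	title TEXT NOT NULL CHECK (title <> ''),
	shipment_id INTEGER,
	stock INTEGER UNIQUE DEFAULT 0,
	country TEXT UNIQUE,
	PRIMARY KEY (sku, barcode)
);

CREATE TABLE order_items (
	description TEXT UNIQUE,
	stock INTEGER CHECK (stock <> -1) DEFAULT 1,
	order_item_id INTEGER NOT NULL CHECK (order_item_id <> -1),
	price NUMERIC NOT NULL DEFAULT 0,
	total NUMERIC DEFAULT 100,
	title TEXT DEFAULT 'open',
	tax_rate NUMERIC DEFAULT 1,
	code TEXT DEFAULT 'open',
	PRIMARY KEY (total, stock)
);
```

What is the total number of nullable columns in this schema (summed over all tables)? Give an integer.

shipments: 8 nullable (phone, rating, currency, region, price, shipment_id, stock, country — PK (sku, barcode) and explicit NOT NULL columns excluded).
order_items: 4 nullable (description, title, tax_rate, code — PK (total, stock) and explicit NOT NULL columns excluded).
Total: 8 + 4 = 12.

12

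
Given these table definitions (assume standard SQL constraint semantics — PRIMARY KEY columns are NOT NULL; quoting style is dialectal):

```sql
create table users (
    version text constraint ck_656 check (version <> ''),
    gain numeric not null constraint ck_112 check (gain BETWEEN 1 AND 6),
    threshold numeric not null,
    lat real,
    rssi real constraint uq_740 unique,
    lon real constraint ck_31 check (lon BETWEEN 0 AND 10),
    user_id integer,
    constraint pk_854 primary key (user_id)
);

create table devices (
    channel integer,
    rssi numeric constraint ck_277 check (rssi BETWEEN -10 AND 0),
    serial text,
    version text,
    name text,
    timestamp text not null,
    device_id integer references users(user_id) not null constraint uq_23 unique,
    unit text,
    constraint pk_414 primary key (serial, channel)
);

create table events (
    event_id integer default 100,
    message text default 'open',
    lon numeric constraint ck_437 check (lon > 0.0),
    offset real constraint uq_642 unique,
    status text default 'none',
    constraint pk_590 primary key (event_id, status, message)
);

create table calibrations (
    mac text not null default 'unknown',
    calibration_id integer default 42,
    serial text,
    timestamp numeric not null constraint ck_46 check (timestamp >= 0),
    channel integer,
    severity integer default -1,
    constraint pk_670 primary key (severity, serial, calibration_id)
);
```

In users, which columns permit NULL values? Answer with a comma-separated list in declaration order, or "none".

- version: CHECK does not forbid NULL (a CHECK constraint passes when its expression is NULL) → nullable.
- gain: declared NOT NULL → not nullable.
- threshold: declared NOT NULL → not nullable.
- lat: no NOT NULL constraint applies → nullable.
- rssi: UNIQUE does not imply NOT NULL → nullable.
- lon: CHECK does not forbid NULL (a CHECK constraint passes when its expression is NULL) → nullable.
- user_id: part of the PRIMARY KEY, which implies NOT NULL → not nullable.

version, lat, rssi, lon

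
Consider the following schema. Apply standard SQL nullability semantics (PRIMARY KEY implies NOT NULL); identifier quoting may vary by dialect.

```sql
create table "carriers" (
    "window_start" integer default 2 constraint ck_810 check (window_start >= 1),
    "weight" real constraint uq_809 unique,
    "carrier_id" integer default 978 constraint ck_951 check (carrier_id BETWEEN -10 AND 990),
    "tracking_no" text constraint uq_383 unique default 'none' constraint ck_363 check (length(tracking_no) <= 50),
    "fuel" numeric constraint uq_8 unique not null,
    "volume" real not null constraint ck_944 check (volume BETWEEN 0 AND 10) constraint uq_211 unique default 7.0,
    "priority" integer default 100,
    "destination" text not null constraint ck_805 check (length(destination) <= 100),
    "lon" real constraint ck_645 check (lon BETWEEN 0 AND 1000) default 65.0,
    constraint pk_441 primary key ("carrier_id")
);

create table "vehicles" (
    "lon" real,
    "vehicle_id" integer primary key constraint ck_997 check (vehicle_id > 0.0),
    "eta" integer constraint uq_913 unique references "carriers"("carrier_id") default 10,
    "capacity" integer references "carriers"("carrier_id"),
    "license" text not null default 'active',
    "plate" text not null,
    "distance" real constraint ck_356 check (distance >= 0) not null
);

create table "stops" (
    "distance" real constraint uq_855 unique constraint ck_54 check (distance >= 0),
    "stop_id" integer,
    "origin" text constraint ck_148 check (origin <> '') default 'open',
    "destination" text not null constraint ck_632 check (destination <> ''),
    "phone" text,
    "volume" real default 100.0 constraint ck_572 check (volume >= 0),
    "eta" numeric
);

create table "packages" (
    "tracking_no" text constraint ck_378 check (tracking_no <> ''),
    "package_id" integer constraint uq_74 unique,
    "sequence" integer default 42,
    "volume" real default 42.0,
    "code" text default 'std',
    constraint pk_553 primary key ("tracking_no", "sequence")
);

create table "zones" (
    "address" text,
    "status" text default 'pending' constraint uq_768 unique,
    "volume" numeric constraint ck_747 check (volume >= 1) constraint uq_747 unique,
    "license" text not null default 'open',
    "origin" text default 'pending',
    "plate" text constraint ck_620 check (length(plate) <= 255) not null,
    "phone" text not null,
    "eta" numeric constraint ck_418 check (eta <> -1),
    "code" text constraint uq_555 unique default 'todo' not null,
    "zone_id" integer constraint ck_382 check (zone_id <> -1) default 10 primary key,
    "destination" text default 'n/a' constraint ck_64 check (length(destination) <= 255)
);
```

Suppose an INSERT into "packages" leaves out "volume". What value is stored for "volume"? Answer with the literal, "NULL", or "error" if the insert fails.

volume has an explicit DEFAULT 42.0.
When the column is omitted from an INSERT, that default is used.

42.0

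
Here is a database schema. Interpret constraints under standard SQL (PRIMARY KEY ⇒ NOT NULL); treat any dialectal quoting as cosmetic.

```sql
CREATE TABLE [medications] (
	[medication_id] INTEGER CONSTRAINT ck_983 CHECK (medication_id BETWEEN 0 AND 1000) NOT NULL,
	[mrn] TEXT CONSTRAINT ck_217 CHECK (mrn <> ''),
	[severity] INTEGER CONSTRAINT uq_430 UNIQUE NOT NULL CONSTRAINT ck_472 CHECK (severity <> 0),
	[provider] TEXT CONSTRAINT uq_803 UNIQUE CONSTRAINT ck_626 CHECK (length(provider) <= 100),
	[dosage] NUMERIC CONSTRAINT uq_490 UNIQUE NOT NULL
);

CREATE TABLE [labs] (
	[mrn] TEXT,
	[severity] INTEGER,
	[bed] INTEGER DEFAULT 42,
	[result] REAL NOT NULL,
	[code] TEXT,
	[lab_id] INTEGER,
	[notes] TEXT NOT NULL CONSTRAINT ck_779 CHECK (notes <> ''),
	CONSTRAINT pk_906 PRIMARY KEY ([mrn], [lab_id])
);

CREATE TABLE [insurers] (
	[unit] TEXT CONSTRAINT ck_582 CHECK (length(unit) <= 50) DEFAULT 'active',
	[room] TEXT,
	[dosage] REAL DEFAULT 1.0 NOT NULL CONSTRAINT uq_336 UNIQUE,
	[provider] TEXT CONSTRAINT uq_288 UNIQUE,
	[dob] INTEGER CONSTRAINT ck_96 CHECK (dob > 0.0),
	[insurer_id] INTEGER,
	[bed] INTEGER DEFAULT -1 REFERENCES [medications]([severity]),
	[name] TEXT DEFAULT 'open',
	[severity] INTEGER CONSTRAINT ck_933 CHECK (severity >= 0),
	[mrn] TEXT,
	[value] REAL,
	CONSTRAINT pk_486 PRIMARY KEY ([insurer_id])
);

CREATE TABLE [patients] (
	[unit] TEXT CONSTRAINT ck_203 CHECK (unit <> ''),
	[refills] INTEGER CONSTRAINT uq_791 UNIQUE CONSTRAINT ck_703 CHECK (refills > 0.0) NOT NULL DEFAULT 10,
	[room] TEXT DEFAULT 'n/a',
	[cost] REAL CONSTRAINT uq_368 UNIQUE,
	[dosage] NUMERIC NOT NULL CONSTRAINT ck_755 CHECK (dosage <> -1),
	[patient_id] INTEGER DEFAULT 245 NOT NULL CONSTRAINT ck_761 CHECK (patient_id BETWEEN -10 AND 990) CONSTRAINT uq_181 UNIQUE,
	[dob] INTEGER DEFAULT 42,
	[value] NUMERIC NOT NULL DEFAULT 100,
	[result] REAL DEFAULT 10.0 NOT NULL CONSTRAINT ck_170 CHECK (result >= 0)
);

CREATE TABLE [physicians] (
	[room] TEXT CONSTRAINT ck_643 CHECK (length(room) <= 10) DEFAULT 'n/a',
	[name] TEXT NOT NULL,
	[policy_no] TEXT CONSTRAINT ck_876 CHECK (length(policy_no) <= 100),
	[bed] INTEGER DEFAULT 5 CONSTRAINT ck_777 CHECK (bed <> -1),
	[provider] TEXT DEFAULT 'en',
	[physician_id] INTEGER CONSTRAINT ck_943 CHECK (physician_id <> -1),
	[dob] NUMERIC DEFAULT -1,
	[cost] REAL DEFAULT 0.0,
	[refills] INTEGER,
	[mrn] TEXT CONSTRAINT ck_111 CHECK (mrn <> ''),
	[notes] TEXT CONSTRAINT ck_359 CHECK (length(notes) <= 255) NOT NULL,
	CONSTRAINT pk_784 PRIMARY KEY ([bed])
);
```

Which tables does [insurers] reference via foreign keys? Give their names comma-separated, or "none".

- bed REFERENCES medications(severity).

medications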